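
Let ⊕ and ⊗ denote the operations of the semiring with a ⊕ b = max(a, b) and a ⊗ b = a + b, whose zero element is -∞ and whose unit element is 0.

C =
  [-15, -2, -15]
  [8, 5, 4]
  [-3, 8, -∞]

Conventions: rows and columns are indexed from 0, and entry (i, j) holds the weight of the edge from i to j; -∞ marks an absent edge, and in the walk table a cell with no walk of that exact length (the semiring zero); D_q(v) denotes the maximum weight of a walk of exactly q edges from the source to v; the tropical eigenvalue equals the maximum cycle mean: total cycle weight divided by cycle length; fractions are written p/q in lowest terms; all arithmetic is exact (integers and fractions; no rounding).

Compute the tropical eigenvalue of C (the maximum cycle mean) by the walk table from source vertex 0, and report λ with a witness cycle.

q=0: [0, -∞, -∞]
q=1: [-15, -2, -15]
q=2: [6, 3, 2]
q=3: [11, 10, 7]
Optimal cycle mean attained by: cycle 1->2->1, total 4 + 8, length 2.
Answer: λ = 6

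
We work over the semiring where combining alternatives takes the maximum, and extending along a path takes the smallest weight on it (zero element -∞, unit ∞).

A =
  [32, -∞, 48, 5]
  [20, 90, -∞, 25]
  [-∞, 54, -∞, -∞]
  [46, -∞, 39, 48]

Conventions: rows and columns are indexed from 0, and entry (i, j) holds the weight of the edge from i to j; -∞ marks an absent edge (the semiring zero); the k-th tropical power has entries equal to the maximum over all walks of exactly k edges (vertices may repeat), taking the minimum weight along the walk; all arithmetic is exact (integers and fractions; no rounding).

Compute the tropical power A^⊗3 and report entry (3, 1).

A^⊗2:
  [32, 48, 32, 5]
  [25, 90, 25, 25]
  [20, 54, -∞, 25]
  [46, 39, 46, 48]
A^⊗3:
  [32, 48, 32, 25]
  [25, 90, 25, 25]
  [25, 54, 25, 25]
  [46, 46, 46, 48]
Key observation: the optimum is the walk 3->0->2->1, with weight 46 min 48 min 54 = 46.
Optimal value attained by: walk 3->0->2->1.
Answer: (A^⊗3)[3][1] = 46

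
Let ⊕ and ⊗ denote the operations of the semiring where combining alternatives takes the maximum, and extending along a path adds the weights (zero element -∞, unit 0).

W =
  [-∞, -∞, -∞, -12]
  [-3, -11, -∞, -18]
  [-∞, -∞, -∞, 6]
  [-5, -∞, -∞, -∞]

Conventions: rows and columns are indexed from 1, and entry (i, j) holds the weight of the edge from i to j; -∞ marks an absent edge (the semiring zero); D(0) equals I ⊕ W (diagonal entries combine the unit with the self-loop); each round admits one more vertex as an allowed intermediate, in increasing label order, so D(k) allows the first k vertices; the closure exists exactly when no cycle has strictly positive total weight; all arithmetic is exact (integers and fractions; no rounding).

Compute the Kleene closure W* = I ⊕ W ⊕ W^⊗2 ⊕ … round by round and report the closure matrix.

D(0):
  [0, -∞, -∞, -12]
  [-3, 0, -∞, -18]
  [-∞, -∞, 0, 6]
  [-5, -∞, -∞, 0]
D(1):
  [0, -∞, -∞, -12]
  [-3, 0, -∞, -15]
  [-∞, -∞, 0, 6]
  [-5, -∞, -∞, 0]
D(2):
  [0, -∞, -∞, -12]
  [-3, 0, -∞, -15]
  [-∞, -∞, 0, 6]
  [-5, -∞, -∞, 0]
D(3):
  [0, -∞, -∞, -12]
  [-3, 0, -∞, -15]
  [-∞, -∞, 0, 6]
  [-5, -∞, -∞, 0]
D(4):
  [0, -∞, -∞, -12]
  [-3, 0, -∞, -15]
  [1, -∞, 0, 6]
  [-5, -∞, -∞, 0]
Answer: W* = [[0, -∞, -∞, -12], [-3, 0, -∞, -15], [1, -∞, 0, 6], [-5, -∞, -∞, 0]]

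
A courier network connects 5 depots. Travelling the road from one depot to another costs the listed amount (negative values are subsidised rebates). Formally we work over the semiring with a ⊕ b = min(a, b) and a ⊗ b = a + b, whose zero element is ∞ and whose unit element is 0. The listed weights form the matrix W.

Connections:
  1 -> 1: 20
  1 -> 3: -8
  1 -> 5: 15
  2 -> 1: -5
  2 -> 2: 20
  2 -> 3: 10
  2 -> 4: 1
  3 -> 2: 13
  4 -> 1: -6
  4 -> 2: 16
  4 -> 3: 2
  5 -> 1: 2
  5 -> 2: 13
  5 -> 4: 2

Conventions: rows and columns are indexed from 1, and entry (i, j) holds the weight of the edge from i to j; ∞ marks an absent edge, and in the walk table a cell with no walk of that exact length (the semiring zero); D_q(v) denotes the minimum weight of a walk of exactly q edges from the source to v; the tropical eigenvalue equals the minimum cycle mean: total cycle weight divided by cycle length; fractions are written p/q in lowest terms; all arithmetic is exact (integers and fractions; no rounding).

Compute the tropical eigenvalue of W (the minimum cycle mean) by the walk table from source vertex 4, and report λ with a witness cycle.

q=0: [∞, ∞, ∞, 0, ∞]
q=1: [-6, 16, 2, ∞, ∞]
q=2: [11, 15, -14, 17, 9]
q=3: [10, -1, 3, 11, 26]
q=4: [-6, 16, 2, 0, 25]
q=5: [-6, 15, -14, 17, 9]
Optimal cycle mean attained by: cycle 1->3->2->1, total (-8) + 13 + (-5), length 3.
Answer: λ = 0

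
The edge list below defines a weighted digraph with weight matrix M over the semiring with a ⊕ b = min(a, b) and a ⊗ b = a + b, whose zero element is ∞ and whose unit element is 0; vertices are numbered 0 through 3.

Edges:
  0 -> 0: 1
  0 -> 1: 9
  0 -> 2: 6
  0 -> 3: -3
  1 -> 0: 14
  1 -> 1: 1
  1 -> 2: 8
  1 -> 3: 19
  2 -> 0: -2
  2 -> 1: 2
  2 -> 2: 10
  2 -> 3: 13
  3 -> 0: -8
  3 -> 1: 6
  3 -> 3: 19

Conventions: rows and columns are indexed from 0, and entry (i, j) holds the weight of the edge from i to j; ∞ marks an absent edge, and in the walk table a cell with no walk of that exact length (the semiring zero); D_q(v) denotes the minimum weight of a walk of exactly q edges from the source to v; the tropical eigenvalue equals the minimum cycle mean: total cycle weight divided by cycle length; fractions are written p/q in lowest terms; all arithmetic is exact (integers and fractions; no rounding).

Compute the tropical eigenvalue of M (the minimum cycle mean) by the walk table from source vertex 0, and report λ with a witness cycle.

q=0: [0, ∞, ∞, ∞]
q=1: [1, 9, 6, -3]
q=2: [-11, 3, 7, -2]
q=3: [-10, -2, -5, -14]
q=4: [-22, -8, -4, -13]
Optimal cycle mean attained by: cycle 0->3->0, total (-3) + (-8), length 2.
Answer: λ = -11/2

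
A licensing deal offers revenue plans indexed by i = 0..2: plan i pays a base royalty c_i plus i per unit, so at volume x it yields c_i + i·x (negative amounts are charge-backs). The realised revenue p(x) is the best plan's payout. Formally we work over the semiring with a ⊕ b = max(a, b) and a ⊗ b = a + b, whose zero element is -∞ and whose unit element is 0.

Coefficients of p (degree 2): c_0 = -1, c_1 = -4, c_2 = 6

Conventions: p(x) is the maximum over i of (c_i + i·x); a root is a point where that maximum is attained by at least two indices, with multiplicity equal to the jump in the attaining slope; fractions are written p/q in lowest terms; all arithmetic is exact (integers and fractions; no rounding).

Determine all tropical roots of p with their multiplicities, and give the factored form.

hull edge (i=0, c=-1) to (i=2, c=6): slope 7/2, span 2
Factored form: p(x) = 6 ⊗ (x ⊕ (-7/2)) ⊗ (x ⊕ (-7/2))
Answer: roots = -7/2 (mult 2)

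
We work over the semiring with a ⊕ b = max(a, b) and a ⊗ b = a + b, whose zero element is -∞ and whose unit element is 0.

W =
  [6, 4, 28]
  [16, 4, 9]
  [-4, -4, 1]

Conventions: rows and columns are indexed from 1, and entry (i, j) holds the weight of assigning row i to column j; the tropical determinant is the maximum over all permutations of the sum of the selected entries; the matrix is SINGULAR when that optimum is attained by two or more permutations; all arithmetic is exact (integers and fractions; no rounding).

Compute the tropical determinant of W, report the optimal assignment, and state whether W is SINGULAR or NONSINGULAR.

σ = (1, 2, 3): 6 + 4 + 1 = 11
σ = (1, 3, 2): 6 + 9 + (-4) = 11
σ = (2, 1, 3): 4 + 16 + 1 = 21
σ = (2, 3, 1): 4 + 9 + (-4) = 9
σ = (3, 1, 2): 28 + 16 + (-4) = 40
σ = (3, 2, 1): 28 + 4 + (-4) = 28
Optimal value attained by: σ = (3, 1, 2).
Answer: det⊕(W) = 40; verdict: NONSINGULAR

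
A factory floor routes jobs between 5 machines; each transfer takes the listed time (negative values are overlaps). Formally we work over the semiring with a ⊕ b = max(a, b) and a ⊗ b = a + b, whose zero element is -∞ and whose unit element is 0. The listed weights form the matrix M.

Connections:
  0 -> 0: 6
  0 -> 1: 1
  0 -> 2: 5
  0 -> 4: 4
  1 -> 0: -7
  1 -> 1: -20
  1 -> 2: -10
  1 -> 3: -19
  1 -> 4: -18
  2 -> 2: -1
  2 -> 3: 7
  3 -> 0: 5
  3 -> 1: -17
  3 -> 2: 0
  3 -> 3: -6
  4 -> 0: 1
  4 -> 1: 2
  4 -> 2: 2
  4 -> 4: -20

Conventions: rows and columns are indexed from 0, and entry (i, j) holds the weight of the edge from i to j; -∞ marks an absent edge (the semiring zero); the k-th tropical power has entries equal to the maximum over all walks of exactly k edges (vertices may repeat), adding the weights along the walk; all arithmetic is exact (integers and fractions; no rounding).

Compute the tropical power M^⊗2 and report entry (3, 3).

M^⊗2:
  [12, 7, 11, 12, 10]
  [-1, -6, -2, -3, -3]
  [12, -10, 7, 6, -∞]
  [11, 6, 10, 7, 9]
  [7, 2, 6, 9, 5]
Key observation: the optimum is the walk 3->2->3, with weight 0 + 7 = 7.
Optimal value attained by: walk 3->2->3.
Answer: (M^⊗2)[3][3] = 7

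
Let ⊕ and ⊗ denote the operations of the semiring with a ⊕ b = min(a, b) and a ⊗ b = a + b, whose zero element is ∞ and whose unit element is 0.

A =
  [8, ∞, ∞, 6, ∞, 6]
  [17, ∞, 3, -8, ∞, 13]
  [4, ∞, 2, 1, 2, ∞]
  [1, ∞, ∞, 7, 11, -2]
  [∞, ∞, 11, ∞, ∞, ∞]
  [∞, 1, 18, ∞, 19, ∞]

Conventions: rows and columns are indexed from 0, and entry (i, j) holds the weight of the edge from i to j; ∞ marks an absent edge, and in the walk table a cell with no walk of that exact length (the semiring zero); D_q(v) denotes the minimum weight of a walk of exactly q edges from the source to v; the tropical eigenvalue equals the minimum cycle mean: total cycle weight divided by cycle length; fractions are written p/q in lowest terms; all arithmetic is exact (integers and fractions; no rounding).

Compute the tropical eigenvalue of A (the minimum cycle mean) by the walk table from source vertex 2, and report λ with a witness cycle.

q=0: [∞, ∞, 0, ∞, ∞, ∞]
q=1: [4, ∞, 2, 1, 2, ∞]
q=2: [2, ∞, 4, 3, 4, -1]
q=3: [4, 0, 6, 5, 6, 1]
q=4: [6, 2, 3, -8, 8, 3]
q=5: [-7, 4, 5, -6, 3, -10]
q=6: [-5, -9, 7, -4, 5, -8]
Optimal cycle mean attained by: cycle 1->3->5->1, total (-8) + (-2) + 1, length 3.
Answer: λ = -3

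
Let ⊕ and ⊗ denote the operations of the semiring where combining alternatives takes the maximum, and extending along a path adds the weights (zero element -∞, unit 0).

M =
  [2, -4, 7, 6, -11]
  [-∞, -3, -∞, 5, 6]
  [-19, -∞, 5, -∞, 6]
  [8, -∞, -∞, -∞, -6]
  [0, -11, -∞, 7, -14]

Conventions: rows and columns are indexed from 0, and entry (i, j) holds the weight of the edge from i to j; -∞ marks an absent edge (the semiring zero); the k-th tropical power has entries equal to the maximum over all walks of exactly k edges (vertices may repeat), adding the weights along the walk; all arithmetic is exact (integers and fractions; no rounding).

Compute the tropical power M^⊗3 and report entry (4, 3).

M^⊗2:
  [14, -2, 12, 8, 13]
  [13, -5, -∞, 13, 3]
  [6, -5, 10, 13, 11]
  [10, 4, 15, 14, -3]
  [15, -4, 7, 6, 1]
M^⊗3:
  [16, 10, 21, 20, 18]
  [21, 9, 20, 19, 7]
  [21, 2, 15, 18, 16]
  [22, 6, 20, 16, 21]
  [17, 11, 22, 21, 13]
Key observation: the optimum is the walk 4->3->0->3, with weight 7 + 8 + 6 = 21.
Optimal value attained by: walk 4->3->0->3.
Answer: (M^⊗3)[4][3] = 21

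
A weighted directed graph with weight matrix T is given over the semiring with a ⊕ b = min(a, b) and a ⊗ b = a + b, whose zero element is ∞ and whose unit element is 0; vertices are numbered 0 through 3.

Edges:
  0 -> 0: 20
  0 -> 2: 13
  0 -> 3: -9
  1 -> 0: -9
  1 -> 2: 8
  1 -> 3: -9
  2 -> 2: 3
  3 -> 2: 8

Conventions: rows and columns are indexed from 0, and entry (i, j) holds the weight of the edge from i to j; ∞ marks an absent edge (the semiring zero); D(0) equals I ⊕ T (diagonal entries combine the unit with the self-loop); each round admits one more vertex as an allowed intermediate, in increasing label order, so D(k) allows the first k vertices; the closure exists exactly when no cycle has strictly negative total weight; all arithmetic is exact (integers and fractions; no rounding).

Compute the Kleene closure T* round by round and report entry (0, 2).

D(0):
  [0, ∞, 13, -9]
  [-9, 0, 8, -9]
  [∞, ∞, 0, ∞]
  [∞, ∞, 8, 0]
D(1):
  [0, ∞, 13, -9]
  [-9, 0, 4, -18]
  [∞, ∞, 0, ∞]
  [∞, ∞, 8, 0]
D(2):
  [0, ∞, 13, -9]
  [-9, 0, 4, -18]
  [∞, ∞, 0, ∞]
  [∞, ∞, 8, 0]
D(3):
  [0, ∞, 13, -9]
  [-9, 0, 4, -18]
  [∞, ∞, 0, ∞]
  [∞, ∞, 8, 0]
D(4):
  [0, ∞, -1, -9]
  [-9, 0, -10, -18]
  [∞, ∞, 0, ∞]
  [∞, ∞, 8, 0]
Answer: T*[0][2] = -1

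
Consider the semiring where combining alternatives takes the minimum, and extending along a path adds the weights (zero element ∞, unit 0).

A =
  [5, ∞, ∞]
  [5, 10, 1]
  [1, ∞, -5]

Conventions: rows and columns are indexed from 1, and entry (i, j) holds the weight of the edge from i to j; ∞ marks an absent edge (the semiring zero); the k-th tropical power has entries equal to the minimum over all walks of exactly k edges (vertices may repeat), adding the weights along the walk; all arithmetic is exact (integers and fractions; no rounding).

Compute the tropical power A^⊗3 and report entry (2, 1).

A^⊗2:
  [10, ∞, ∞]
  [2, 20, -4]
  [-4, ∞, -10]
A^⊗3:
  [15, ∞, ∞]
  [-3, 30, -9]
  [-9, ∞, -15]
Key observation: the optimum is the walk 2->3->3->1, with weight 1 + (-5) + 1 = -3.
Optimal value attained by: walk 2->3->3->1.
Answer: (A^⊗3)[2][1] = -3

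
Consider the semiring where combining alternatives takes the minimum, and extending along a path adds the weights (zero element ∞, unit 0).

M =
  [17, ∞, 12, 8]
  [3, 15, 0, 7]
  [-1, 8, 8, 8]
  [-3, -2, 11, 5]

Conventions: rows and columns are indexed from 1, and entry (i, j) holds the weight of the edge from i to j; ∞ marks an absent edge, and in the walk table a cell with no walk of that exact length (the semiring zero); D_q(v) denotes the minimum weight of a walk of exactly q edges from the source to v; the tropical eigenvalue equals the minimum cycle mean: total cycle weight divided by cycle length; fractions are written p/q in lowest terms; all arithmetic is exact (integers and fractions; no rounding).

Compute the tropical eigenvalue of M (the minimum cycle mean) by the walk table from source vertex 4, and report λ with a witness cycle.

q=0: [∞, ∞, ∞, 0]
q=1: [-3, -2, 11, 5]
q=2: [1, 3, -2, 5]
q=3: [-3, 3, 3, 6]
q=4: [2, 4, 3, 5]
Optimal cycle mean attained by: cycle 1->4->2->3->1, total 8 + (-2) + 0 + (-1), length 4.
Answer: λ = 5/4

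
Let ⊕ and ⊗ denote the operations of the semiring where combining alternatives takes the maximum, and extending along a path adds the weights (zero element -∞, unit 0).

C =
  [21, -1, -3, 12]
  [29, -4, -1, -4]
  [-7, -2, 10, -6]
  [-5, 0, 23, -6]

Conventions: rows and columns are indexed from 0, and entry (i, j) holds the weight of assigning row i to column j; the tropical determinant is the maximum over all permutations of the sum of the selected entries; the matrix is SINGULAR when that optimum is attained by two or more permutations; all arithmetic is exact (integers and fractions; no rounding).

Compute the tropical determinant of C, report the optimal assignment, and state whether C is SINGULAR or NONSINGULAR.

σ = (0, 1, 2, 3): 21 + (-4) + 10 + (-6) = 21
σ = (0, 1, 3, 2): 21 + (-4) + (-6) + 23 = 34
σ = (0, 2, 1, 3): 21 + (-1) + (-2) + (-6) = 12
σ = (0, 2, 3, 1): 21 + (-1) + (-6) + 0 = 14
σ = (0, 3, 1, 2): 21 + (-4) + (-2) + 23 = 38
σ = (0, 3, 2, 1): 21 + (-4) + 10 + 0 = 27
σ = (1, 0, 2, 3): (-1) + 29 + 10 + (-6) = 32
σ = (1, 0, 3, 2): (-1) + 29 + (-6) + 23 = 45
σ = (1, 2, 0, 3): (-1) + (-1) + (-7) + (-6) = -15
σ = (1, 2, 3, 0): (-1) + (-1) + (-6) + (-5) = -13
σ = (1, 3, 0, 2): (-1) + (-4) + (-7) + 23 = 11
σ = (1, 3, 2, 0): (-1) + (-4) + 10 + (-5) = 0
σ = (2, 0, 1, 3): (-3) + 29 + (-2) + (-6) = 18
σ = (2, 0, 3, 1): (-3) + 29 + (-6) + 0 = 20
σ = (2, 1, 0, 3): (-3) + (-4) + (-7) + (-6) = -20
σ = (2, 1, 3, 0): (-3) + (-4) + (-6) + (-5) = -18
σ = (2, 3, 0, 1): (-3) + (-4) + (-7) + 0 = -14
σ = (2, 3, 1, 0): (-3) + (-4) + (-2) + (-5) = -14
σ = (3, 0, 1, 2): 12 + 29 + (-2) + 23 = 62
σ = (3, 0, 2, 1): 12 + 29 + 10 + 0 = 51
σ = (3, 1, 0, 2): 12 + (-4) + (-7) + 23 = 24
σ = (3, 1, 2, 0): 12 + (-4) + 10 + (-5) = 13
σ = (3, 2, 0, 1): 12 + (-1) + (-7) + 0 = 4
σ = (3, 2, 1, 0): 12 + (-1) + (-2) + (-5) = 4
Optimal value attained by: σ = (3, 0, 1, 2).
Answer: det⊕(C) = 62; verdict: NONSINGULAR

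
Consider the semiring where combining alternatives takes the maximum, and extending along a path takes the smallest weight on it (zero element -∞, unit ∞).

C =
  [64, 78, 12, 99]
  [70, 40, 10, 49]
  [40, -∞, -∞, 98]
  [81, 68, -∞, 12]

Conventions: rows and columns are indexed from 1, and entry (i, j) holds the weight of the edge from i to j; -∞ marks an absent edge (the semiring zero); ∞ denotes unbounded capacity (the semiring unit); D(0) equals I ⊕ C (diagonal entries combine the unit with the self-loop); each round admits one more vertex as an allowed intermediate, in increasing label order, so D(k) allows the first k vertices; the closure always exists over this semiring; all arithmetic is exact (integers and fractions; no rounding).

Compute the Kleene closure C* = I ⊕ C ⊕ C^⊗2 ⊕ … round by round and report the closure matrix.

D(0):
  [∞, 78, 12, 99]
  [70, ∞, 10, 49]
  [40, -∞, ∞, 98]
  [81, 68, -∞, ∞]
D(1):
  [∞, 78, 12, 99]
  [70, ∞, 12, 70]
  [40, 40, ∞, 98]
  [81, 78, 12, ∞]
D(2):
  [∞, 78, 12, 99]
  [70, ∞, 12, 70]
  [40, 40, ∞, 98]
  [81, 78, 12, ∞]
D(3):
  [∞, 78, 12, 99]
  [70, ∞, 12, 70]
  [40, 40, ∞, 98]
  [81, 78, 12, ∞]
D(4):
  [∞, 78, 12, 99]
  [70, ∞, 12, 70]
  [81, 78, ∞, 98]
  [81, 78, 12, ∞]
Answer: C* = [[∞, 78, 12, 99], [70, ∞, 12, 70], [81, 78, ∞, 98], [81, 78, 12, ∞]]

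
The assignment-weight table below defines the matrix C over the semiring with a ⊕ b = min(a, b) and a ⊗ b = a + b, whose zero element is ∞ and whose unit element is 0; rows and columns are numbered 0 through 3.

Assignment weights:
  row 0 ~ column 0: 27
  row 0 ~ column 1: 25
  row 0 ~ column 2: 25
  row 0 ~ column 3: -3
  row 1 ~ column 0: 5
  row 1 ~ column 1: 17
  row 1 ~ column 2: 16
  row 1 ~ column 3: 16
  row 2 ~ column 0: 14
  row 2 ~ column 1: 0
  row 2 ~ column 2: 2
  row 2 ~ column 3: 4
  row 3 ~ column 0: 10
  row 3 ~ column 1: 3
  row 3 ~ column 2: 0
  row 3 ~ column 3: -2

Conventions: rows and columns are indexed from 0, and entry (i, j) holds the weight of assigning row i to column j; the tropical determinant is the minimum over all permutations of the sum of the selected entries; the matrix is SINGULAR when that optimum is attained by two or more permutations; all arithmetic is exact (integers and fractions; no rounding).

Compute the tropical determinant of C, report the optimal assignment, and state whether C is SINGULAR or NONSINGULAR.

σ = (0, 1, 2, 3): 27 + 17 + 2 + (-2) = 44
σ = (0, 1, 3, 2): 27 + 17 + 4 + 0 = 48
σ = (0, 2, 1, 3): 27 + 16 + 0 + (-2) = 41
σ = (0, 2, 3, 1): 27 + 16 + 4 + 3 = 50
σ = (0, 3, 1, 2): 27 + 16 + 0 + 0 = 43
σ = (0, 3, 2, 1): 27 + 16 + 2 + 3 = 48
σ = (1, 0, 2, 3): 25 + 5 + 2 + (-2) = 30
σ = (1, 0, 3, 2): 25 + 5 + 4 + 0 = 34
σ = (1, 2, 0, 3): 25 + 16 + 14 + (-2) = 53
σ = (1, 2, 3, 0): 25 + 16 + 4 + 10 = 55
σ = (1, 3, 0, 2): 25 + 16 + 14 + 0 = 55
σ = (1, 3, 2, 0): 25 + 16 + 2 + 10 = 53
σ = (2, 0, 1, 3): 25 + 5 + 0 + (-2) = 28
σ = (2, 0, 3, 1): 25 + 5 + 4 + 3 = 37
σ = (2, 1, 0, 3): 25 + 17 + 14 + (-2) = 54
σ = (2, 1, 3, 0): 25 + 17 + 4 + 10 = 56
σ = (2, 3, 0, 1): 25 + 16 + 14 + 3 = 58
σ = (2, 3, 1, 0): 25 + 16 + 0 + 10 = 51
σ = (3, 0, 1, 2): (-3) + 5 + 0 + 0 = 2
σ = (3, 0, 2, 1): (-3) + 5 + 2 + 3 = 7
σ = (3, 1, 0, 2): (-3) + 17 + 14 + 0 = 28
σ = (3, 1, 2, 0): (-3) + 17 + 2 + 10 = 26
σ = (3, 2, 0, 1): (-3) + 16 + 14 + 3 = 30
σ = (3, 2, 1, 0): (-3) + 16 + 0 + 10 = 23
Optimal value attained by: σ = (3, 0, 1, 2).
Answer: det⊕(C) = 2; verdict: NONSINGULAR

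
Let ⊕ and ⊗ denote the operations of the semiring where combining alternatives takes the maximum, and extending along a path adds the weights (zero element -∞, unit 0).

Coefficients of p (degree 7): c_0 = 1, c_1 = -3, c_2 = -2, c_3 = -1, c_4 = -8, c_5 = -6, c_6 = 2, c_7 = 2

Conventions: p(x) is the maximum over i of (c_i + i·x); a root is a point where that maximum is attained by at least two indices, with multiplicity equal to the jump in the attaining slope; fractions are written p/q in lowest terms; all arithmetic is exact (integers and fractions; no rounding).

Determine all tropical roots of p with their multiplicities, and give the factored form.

hull edge (i=0, c=1) to (i=6, c=2): slope 1/6, span 6
hull edge (i=6, c=2) to (i=7, c=2): slope 0, span 1
Factored form: p(x) = 2 ⊗ (x ⊕ (-1/6)) ⊗ (x ⊕ (-1/6)) ⊗ (x ⊕ (-1/6)) ⊗ (x ⊕ (-1/6)) ⊗ (x ⊕ (-1/6)) ⊗ (x ⊕ (-1/6)) ⊗ (x ⊕ 0)
Answer: roots = -1/6 (mult 6), 0 (mult 1)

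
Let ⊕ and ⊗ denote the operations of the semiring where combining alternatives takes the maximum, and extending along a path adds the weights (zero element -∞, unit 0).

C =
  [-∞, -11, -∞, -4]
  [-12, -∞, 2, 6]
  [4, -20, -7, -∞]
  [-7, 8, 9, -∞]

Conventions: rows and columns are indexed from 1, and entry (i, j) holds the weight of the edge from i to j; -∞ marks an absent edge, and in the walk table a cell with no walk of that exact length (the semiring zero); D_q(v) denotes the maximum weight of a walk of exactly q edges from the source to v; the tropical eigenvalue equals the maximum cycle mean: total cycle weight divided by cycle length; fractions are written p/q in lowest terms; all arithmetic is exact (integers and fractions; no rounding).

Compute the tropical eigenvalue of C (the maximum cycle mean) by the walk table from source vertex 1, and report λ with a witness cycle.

q=0: [0, -∞, -∞, -∞]
q=1: [-∞, -11, -∞, -4]
q=2: [-11, 4, 5, -5]
q=3: [9, 3, 6, 10]
q=4: [10, 18, 19, 9]
Optimal cycle mean attained by: cycle 2->4->2, total 6 + 8, length 2.
Answer: λ = 7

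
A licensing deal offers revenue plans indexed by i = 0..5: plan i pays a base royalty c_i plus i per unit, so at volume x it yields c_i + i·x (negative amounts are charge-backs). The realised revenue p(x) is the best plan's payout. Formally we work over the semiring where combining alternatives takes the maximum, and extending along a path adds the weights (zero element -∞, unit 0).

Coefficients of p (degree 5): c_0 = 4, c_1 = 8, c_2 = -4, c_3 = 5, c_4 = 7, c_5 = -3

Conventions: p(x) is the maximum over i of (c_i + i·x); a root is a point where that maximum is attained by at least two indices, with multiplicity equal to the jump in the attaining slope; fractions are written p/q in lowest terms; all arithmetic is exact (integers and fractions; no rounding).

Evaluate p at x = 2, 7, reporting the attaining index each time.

p(2) = max(4+0·2=4, 8+1·2=10, -4+2·2=0, 5+3·2=11, 7+4·2=15, -3+5·2=7) = 15 (attained by i=4)
p(7) = max(4+0·7=4, 8+1·7=15, -4+2·7=10, 5+3·7=26, 7+4·7=35, -3+5·7=32) = 35 (attained by i=4)
Answer: p(2) = 15; p(7) = 35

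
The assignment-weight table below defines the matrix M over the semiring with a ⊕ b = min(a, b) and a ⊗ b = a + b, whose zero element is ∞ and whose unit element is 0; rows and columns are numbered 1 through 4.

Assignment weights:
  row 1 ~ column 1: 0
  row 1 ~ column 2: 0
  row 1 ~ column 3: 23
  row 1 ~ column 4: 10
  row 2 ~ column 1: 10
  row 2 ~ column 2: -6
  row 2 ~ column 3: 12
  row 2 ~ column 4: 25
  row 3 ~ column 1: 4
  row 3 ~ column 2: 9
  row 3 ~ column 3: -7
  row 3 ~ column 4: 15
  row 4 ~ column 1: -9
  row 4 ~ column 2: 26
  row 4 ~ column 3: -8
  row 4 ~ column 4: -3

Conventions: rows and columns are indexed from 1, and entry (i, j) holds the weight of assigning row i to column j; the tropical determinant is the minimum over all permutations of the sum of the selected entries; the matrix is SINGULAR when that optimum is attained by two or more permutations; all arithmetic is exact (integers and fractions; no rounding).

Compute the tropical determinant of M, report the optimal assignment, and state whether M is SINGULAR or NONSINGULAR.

σ = (1, 2, 3, 4): 0 + (-6) + (-7) + (-3) = -16
σ = (1, 2, 4, 3): 0 + (-6) + 15 + (-8) = 1
σ = (1, 3, 2, 4): 0 + 12 + 9 + (-3) = 18
σ = (1, 3, 4, 2): 0 + 12 + 15 + 26 = 53
σ = (1, 4, 2, 3): 0 + 25 + 9 + (-8) = 26
σ = (1, 4, 3, 2): 0 + 25 + (-7) + 26 = 44
σ = (2, 1, 3, 4): 0 + 10 + (-7) + (-3) = 0
σ = (2, 1, 4, 3): 0 + 10 + 15 + (-8) = 17
σ = (2, 3, 1, 4): 0 + 12 + 4 + (-3) = 13
σ = (2, 3, 4, 1): 0 + 12 + 15 + (-9) = 18
σ = (2, 4, 1, 3): 0 + 25 + 4 + (-8) = 21
σ = (2, 4, 3, 1): 0 + 25 + (-7) + (-9) = 9
σ = (3, 1, 2, 4): 23 + 10 + 9 + (-3) = 39
σ = (3, 1, 4, 2): 23 + 10 + 15 + 26 = 74
σ = (3, 2, 1, 4): 23 + (-6) + 4 + (-3) = 18
σ = (3, 2, 4, 1): 23 + (-6) + 15 + (-9) = 23
σ = (3, 4, 1, 2): 23 + 25 + 4 + 26 = 78
σ = (3, 4, 2, 1): 23 + 25 + 9 + (-9) = 48
σ = (4, 1, 2, 3): 10 + 10 + 9 + (-8) = 21
σ = (4, 1, 3, 2): 10 + 10 + (-7) + 26 = 39
σ = (4, 2, 1, 3): 10 + (-6) + 4 + (-8) = 0
σ = (4, 2, 3, 1): 10 + (-6) + (-7) + (-9) = -12
σ = (4, 3, 1, 2): 10 + 12 + 4 + 26 = 52
σ = (4, 3, 2, 1): 10 + 12 + 9 + (-9) = 22
Optimal value attained by: σ = (1, 2, 3, 4).
Answer: det⊕(M) = -16; verdict: NONSINGULAR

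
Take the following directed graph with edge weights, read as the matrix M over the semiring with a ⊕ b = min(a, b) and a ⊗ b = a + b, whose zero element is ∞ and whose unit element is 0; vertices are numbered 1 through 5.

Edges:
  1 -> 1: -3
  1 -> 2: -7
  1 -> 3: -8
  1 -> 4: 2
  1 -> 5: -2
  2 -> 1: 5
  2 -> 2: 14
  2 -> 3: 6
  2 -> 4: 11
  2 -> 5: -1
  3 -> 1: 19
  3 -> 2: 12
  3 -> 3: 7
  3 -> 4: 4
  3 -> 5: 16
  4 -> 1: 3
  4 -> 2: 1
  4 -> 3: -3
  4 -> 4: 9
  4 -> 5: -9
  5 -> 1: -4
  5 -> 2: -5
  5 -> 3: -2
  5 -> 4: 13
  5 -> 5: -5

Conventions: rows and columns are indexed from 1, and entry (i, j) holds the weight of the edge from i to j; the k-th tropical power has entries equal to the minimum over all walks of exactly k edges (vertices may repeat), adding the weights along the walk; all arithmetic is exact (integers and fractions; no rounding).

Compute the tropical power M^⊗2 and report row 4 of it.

M^⊗2:
  [-6, -10, -11, -4, -8]
  [-5, -6, -3, 7, -6]
  [7, 5, 1, 11, -5]
  [-13, -14, -11, 1, -14]
  [-9, -11, -12, -2, -10]
Answer: row 4 of M^⊗2 = [-13, -14, -11, 1, -14]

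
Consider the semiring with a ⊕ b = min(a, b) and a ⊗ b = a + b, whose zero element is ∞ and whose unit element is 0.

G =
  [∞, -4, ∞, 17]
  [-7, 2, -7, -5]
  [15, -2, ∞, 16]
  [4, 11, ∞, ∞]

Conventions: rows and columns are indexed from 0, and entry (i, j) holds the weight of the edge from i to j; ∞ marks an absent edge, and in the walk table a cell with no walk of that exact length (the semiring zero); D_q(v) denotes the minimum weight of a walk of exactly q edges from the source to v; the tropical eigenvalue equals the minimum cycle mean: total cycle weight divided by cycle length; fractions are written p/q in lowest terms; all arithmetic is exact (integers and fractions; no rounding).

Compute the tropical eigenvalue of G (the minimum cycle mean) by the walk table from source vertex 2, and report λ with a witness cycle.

q=0: [∞, ∞, 0, ∞]
q=1: [15, -2, ∞, 16]
q=2: [-9, 0, -9, -7]
q=3: [-7, -13, -7, -5]
q=4: [-20, -11, -20, -18]
Optimal cycle mean attained by: cycle 0->1->0, total (-4) + (-7), length 2.
Answer: λ = -11/2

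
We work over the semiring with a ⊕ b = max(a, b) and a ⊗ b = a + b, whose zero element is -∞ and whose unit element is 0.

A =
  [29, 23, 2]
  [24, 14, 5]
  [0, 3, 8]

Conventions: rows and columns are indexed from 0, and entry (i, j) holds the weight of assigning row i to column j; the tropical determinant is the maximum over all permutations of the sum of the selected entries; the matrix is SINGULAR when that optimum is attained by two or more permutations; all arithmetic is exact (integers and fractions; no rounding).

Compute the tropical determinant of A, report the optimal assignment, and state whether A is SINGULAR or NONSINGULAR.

σ = (0, 1, 2): 29 + 14 + 8 = 51
σ = (0, 2, 1): 29 + 5 + 3 = 37
σ = (1, 0, 2): 23 + 24 + 8 = 55
σ = (1, 2, 0): 23 + 5 + 0 = 28
σ = (2, 0, 1): 2 + 24 + 3 = 29
σ = (2, 1, 0): 2 + 14 + 0 = 16
Optimal value attained by: σ = (1, 0, 2).
Answer: det⊕(A) = 55; verdict: NONSINGULAR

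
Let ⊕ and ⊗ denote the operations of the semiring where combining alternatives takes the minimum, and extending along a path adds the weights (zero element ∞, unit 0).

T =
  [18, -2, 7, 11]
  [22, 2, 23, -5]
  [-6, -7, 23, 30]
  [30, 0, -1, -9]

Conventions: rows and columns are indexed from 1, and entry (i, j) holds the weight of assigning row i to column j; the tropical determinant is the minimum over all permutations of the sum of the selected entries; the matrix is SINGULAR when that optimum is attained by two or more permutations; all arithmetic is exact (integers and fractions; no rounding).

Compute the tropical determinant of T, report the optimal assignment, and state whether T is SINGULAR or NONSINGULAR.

σ = (1, 2, 3, 4): 18 + 2 + 23 + (-9) = 34
σ = (1, 2, 4, 3): 18 + 2 + 30 + (-1) = 49
σ = (1, 3, 2, 4): 18 + 23 + (-7) + (-9) = 25
σ = (1, 3, 4, 2): 18 + 23 + 30 + 0 = 71
σ = (1, 4, 2, 3): 18 + (-5) + (-7) + (-1) = 5
σ = (1, 4, 3, 2): 18 + (-5) + 23 + 0 = 36
σ = (2, 1, 3, 4): (-2) + 22 + 23 + (-9) = 34
σ = (2, 1, 4, 3): (-2) + 22 + 30 + (-1) = 49
σ = (2, 3, 1, 4): (-2) + 23 + (-6) + (-9) = 6
σ = (2, 3, 4, 1): (-2) + 23 + 30 + 30 = 81
σ = (2, 4, 1, 3): (-2) + (-5) + (-6) + (-1) = -14
σ = (2, 4, 3, 1): (-2) + (-5) + 23 + 30 = 46
σ = (3, 1, 2, 4): 7 + 22 + (-7) + (-9) = 13
σ = (3, 1, 4, 2): 7 + 22 + 30 + 0 = 59
σ = (3, 2, 1, 4): 7 + 2 + (-6) + (-9) = -6
σ = (3, 2, 4, 1): 7 + 2 + 30 + 30 = 69
σ = (3, 4, 1, 2): 7 + (-5) + (-6) + 0 = -4
σ = (3, 4, 2, 1): 7 + (-5) + (-7) + 30 = 25
σ = (4, 1, 2, 3): 11 + 22 + (-7) + (-1) = 25
σ = (4, 1, 3, 2): 11 + 22 + 23 + 0 = 56
σ = (4, 2, 1, 3): 11 + 2 + (-6) + (-1) = 6
σ = (4, 2, 3, 1): 11 + 2 + 23 + 30 = 66
σ = (4, 3, 1, 2): 11 + 23 + (-6) + 0 = 28
σ = (4, 3, 2, 1): 11 + 23 + (-7) + 30 = 57
Optimal value attained by: σ = (2, 4, 1, 3).
Answer: det⊕(T) = -14; verdict: NONSINGULAR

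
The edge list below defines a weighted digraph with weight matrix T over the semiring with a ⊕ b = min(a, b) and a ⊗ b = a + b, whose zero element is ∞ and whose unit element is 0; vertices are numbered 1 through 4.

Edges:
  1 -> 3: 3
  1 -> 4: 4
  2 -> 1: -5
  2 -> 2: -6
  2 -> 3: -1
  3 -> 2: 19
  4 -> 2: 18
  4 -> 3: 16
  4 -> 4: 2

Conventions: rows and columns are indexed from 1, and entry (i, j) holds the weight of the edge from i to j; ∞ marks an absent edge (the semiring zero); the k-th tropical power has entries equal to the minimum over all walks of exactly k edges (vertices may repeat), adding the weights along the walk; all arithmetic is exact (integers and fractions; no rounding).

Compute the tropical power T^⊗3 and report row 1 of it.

T^⊗2:
  [∞, 22, 20, 6]
  [-11, -12, -7, -1]
  [14, 13, 18, ∞]
  [13, 12, 17, 4]
T^⊗3:
  [17, 16, 21, 8]
  [-17, -18, -13, -7]
  [8, 7, 12, 18]
  [7, 6, 11, 6]
Answer: row 1 of T^⊗3 = [17, 16, 21, 8]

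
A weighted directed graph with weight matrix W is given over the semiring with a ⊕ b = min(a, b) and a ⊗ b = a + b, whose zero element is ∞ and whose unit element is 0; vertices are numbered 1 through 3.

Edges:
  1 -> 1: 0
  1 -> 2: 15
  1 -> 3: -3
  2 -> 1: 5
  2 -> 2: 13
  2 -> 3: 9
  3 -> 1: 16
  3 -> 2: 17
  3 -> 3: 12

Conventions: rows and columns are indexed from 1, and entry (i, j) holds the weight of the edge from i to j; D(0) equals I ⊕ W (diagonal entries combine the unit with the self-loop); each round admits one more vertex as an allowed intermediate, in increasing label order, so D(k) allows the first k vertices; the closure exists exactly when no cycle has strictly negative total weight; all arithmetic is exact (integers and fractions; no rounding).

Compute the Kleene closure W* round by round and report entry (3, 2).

D(0):
  [0, 15, -3]
  [5, 0, 9]
  [16, 17, 0]
D(1):
  [0, 15, -3]
  [5, 0, 2]
  [16, 17, 0]
D(2):
  [0, 15, -3]
  [5, 0, 2]
  [16, 17, 0]
D(3):
  [0, 14, -3]
  [5, 0, 2]
  [16, 17, 0]
Answer: W*[3][2] = 17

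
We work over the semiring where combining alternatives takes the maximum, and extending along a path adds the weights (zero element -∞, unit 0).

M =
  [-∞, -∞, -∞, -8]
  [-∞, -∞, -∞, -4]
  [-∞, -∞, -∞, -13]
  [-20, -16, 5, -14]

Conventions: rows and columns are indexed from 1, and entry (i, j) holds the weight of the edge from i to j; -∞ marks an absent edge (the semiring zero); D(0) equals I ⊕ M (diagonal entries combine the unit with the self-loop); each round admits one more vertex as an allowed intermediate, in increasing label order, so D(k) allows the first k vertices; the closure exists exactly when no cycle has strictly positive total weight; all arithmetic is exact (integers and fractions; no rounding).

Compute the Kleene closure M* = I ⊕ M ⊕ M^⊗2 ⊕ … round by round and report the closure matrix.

D(0):
  [0, -∞, -∞, -8]
  [-∞, 0, -∞, -4]
  [-∞, -∞, 0, -13]
  [-20, -16, 5, 0]
D(1):
  [0, -∞, -∞, -8]
  [-∞, 0, -∞, -4]
  [-∞, -∞, 0, -13]
  [-20, -16, 5, 0]
D(2):
  [0, -∞, -∞, -8]
  [-∞, 0, -∞, -4]
  [-∞, -∞, 0, -13]
  [-20, -16, 5, 0]
D(3):
  [0, -∞, -∞, -8]
  [-∞, 0, -∞, -4]
  [-∞, -∞, 0, -13]
  [-20, -16, 5, 0]
D(4):
  [0, -24, -3, -8]
  [-24, 0, 1, -4]
  [-33, -29, 0, -13]
  [-20, -16, 5, 0]
Answer: M* = [[0, -24, -3, -8], [-24, 0, 1, -4], [-33, -29, 0, -13], [-20, -16, 5, 0]]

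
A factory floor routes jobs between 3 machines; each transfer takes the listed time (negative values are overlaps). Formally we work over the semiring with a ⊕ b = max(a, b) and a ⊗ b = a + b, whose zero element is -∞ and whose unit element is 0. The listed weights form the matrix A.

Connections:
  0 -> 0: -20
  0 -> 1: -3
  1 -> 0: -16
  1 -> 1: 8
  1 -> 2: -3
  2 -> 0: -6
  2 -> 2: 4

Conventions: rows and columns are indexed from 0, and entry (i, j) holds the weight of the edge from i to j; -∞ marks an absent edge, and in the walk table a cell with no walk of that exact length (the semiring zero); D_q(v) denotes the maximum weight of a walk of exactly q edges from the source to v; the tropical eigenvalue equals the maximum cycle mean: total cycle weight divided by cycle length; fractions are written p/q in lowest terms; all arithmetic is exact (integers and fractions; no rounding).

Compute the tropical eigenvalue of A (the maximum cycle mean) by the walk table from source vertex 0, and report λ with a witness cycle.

q=0: [0, -∞, -∞]
q=1: [-20, -3, -∞]
q=2: [-19, 5, -6]
q=3: [-11, 13, 2]
Optimal cycle mean attained by: cycle 1->1, total 8, length 1.
Answer: λ = 8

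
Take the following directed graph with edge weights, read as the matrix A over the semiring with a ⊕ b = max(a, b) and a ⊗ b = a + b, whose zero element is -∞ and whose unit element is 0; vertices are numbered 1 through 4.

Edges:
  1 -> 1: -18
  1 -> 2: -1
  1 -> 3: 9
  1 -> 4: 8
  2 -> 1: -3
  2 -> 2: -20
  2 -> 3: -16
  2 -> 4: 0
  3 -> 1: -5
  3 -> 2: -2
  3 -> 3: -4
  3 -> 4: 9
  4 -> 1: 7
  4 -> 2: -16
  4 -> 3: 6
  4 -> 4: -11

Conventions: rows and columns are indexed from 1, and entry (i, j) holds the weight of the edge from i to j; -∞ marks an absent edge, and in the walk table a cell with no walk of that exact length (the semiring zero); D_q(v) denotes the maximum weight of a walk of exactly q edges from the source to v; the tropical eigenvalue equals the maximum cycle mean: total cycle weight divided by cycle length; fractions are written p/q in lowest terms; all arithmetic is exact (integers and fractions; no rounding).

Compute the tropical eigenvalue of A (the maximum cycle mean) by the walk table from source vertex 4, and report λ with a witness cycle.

q=0: [-∞, -∞, -∞, 0]
q=1: [7, -16, 6, -11]
q=2: [1, 6, 16, 15]
q=3: [22, 14, 21, 25]
q=4: [32, 21, 31, 30]
Optimal cycle mean attained by: cycle 1->3->4->1, total 9 + 9 + 7, length 3.
Answer: λ = 25/3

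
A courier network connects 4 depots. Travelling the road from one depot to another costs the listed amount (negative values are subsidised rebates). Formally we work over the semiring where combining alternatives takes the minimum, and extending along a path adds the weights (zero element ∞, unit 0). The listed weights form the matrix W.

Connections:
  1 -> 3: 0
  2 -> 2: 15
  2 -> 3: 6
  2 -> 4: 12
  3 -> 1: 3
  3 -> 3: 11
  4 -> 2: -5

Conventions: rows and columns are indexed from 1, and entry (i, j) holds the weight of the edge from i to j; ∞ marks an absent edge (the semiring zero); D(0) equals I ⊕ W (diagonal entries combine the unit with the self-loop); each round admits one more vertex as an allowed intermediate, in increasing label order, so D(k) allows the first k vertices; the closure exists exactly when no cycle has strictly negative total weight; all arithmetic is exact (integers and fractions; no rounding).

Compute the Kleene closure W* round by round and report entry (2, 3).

D(0):
  [0, ∞, 0, ∞]
  [∞, 0, 6, 12]
  [3, ∞, 0, ∞]
  [∞, -5, ∞, 0]
D(1):
  [0, ∞, 0, ∞]
  [∞, 0, 6, 12]
  [3, ∞, 0, ∞]
  [∞, -5, ∞, 0]
D(2):
  [0, ∞, 0, ∞]
  [∞, 0, 6, 12]
  [3, ∞, 0, ∞]
  [∞, -5, 1, 0]
D(3):
  [0, ∞, 0, ∞]
  [9, 0, 6, 12]
  [3, ∞, 0, ∞]
  [4, -5, 1, 0]
D(4):
  [0, ∞, 0, ∞]
  [9, 0, 6, 12]
  [3, ∞, 0, ∞]
  [4, -5, 1, 0]
Answer: W*[2][3] = 6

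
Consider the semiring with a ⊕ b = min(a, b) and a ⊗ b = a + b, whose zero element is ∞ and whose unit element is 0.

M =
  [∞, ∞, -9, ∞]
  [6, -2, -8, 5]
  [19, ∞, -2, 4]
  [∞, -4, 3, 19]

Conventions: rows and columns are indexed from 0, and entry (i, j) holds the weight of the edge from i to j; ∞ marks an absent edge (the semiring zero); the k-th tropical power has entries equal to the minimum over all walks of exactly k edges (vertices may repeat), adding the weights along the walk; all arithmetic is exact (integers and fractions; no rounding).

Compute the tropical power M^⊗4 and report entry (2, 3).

M^⊗2:
  [10, ∞, -11, -5]
  [4, -4, -10, -4]
  [17, 0, -4, 2]
  [2, -6, -12, 1]
M^⊗3:
  [8, -9, -13, -7]
  [2, -8, -12, -6]
  [6, -2, -8, 0]
  [0, -8, -14, -8]
M^⊗4:
  [-3, -11, -17, -9]
  [-2, -10, -16, -8]
  [4, -4, -10, -4]
  [-2, -12, -16, -10]
Key observation: the optimum is the walk 2->3->1->2->3, with weight 4 + (-4) + (-8) + 4 = -4.
Optimal value attained by: walk 2->3->1->2->3.
Answer: (M^⊗4)[2][3] = -4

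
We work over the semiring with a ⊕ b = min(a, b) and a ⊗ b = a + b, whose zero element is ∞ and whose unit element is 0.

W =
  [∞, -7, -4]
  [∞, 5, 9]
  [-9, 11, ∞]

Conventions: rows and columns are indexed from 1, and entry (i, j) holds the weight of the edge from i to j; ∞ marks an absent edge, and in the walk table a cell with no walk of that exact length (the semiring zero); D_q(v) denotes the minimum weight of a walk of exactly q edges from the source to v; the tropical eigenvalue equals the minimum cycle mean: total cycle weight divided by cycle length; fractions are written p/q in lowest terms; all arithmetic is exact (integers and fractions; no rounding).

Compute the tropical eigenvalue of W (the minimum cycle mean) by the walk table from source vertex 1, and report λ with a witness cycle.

q=0: [0, ∞, ∞]
q=1: [∞, -7, -4]
q=2: [-13, -2, 2]
q=3: [-7, -20, -17]
Optimal cycle mean attained by: cycle 1->3->1, total (-4) + (-9), length 2.
Answer: λ = -13/2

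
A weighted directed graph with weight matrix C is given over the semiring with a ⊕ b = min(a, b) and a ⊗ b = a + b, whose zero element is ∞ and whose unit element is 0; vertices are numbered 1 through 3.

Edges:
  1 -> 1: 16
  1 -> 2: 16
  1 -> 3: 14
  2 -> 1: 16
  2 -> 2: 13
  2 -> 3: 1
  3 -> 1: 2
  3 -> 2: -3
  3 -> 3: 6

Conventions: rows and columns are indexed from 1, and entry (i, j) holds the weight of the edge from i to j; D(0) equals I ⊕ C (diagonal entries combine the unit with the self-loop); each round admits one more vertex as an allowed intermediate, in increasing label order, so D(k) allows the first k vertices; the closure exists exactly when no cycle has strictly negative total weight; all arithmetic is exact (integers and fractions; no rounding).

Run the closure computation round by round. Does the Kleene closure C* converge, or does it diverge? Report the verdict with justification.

D(0):
  [0, 16, 14]
  [16, 0, 1]
  [2, -3, 0]
D(1):
  [0, 16, 14]
  [16, 0, 1]
  [2, -3, 0]
Detection: at round 2, diagonal entry (3, 3) turns strictly negative.
Key observation: the cycle 3->2->3 has total weight (-3) + 1, which is strictly negative.
Answer: DIVERGES — negative cycle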